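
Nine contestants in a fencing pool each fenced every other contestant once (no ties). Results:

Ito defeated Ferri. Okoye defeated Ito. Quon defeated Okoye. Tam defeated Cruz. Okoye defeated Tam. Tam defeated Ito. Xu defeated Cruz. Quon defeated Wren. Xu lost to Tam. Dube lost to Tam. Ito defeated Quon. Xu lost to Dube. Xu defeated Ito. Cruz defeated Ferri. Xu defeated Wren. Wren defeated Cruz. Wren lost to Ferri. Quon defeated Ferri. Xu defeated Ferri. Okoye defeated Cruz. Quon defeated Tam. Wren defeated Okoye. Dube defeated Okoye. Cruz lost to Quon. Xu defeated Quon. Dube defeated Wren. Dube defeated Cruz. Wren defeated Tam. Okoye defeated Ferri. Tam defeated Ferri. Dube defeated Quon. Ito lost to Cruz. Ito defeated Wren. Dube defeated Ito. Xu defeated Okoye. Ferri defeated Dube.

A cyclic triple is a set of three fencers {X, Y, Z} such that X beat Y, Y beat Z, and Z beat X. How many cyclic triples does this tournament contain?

Win totals: Ferri 2, Cruz 2, Ito 3, Dube 6, Xu 6, Tam 5, Wren 3, Quon 5, Okoye 4.
A fencer with w wins dominates both others in C(w,2) triples; summing gives 1 + 1 + 3 + 15 + 15 + 10 + 3 + 10 + 6 = 64 transitive triples.
Total triples C(9,3) = 84, so cyclic triples = 84 − 64 = 20.

20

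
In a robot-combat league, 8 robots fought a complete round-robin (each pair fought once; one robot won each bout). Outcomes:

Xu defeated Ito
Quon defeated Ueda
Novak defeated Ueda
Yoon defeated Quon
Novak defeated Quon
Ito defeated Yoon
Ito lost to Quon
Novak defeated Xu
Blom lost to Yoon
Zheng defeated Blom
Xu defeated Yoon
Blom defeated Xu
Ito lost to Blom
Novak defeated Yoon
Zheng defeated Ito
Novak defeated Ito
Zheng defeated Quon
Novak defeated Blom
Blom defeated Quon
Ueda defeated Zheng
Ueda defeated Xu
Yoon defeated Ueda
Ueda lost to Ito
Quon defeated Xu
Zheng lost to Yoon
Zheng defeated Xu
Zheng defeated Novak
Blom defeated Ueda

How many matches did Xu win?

2

Xu's results: beat Ito, Yoon; lost to Quon, Ueda, Novak, Blom, Zheng.
That is 2 wins.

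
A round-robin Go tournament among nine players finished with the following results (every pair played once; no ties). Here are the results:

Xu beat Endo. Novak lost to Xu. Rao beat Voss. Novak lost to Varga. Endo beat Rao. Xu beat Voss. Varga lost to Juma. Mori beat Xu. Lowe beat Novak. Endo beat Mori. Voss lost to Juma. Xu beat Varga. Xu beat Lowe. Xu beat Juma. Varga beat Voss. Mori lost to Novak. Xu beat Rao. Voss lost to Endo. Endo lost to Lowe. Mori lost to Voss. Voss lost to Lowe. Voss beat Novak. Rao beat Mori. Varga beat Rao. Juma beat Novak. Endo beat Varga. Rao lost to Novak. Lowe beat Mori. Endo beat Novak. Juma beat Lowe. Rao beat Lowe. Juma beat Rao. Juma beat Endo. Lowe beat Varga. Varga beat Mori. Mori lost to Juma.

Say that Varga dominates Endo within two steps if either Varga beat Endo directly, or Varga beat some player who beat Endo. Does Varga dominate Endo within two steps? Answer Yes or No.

No

Varga did not beat Endo directly.
Varga beat Rao, Novak, Voss, Mori, but each of them lost to Endo. No two-step path.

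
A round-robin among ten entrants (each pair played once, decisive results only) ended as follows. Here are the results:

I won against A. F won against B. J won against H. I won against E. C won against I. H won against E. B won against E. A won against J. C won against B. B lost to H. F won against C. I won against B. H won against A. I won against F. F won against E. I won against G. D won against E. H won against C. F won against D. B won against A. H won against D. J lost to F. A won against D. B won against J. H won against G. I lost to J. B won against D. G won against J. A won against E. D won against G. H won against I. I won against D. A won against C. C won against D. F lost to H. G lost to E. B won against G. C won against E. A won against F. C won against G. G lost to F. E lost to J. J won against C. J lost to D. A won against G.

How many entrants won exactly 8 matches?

1

Win totals: A 6, B 5, C 5, D 3, E 1, F 6, G 1, H 8, I 6, J 4.
Exactly 8: H — 1 entrant.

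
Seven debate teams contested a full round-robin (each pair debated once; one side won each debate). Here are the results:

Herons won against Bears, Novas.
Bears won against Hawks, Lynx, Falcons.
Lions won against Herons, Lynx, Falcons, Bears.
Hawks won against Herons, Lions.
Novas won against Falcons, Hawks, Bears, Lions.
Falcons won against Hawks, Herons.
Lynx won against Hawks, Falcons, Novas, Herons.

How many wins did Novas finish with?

4

Novas' results: beat Bears, Lions, Hawks, Falcons; lost to Herons, Lynx.
That is 4 wins.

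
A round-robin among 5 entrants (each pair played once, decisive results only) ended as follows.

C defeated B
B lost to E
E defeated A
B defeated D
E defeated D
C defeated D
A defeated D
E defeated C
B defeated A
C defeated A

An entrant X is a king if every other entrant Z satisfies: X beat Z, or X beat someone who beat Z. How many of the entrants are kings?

A cannot reach B, C, E in two steps.
B cannot reach C, E in two steps.
C cannot reach E in two steps.
D cannot reach A, B, C, E in two steps.
E reaches everyone (king).
Kings: E — 1.

1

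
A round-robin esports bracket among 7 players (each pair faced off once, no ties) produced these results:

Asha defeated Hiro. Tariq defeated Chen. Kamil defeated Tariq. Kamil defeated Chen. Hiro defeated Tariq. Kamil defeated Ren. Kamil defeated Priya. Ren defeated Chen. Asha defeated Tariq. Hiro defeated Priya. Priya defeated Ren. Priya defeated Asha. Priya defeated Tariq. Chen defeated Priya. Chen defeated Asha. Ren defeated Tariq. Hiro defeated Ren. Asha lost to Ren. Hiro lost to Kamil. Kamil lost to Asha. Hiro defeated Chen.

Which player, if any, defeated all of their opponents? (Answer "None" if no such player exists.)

None

Highest win total is Kamil with 5 (out of 6 possible).
Kamil lost to Asha, so no player went undefeated.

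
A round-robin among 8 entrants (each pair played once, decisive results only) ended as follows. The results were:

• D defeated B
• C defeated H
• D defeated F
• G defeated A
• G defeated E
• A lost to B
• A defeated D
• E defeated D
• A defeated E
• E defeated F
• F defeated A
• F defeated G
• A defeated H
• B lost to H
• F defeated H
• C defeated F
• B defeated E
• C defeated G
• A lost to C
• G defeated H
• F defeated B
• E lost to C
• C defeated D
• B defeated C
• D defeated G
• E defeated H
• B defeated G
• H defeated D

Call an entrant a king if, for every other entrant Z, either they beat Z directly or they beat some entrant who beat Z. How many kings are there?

A cannot reach C in two steps.
B reaches everyone (king).
C reaches everyone (king).
D reaches everyone (king).
E cannot reach C in two steps.
F reaches everyone (king).
G cannot reach C in two steps.
H reaches everyone (king).
Kings: B, C, D, F, H — 5.

5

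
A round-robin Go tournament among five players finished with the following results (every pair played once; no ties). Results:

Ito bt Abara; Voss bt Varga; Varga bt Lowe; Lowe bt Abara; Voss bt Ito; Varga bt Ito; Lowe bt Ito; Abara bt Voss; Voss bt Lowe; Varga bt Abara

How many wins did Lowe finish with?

2

Lowe's results: beat Abara, Ito; lost to Varga, Voss.
That is 2 wins.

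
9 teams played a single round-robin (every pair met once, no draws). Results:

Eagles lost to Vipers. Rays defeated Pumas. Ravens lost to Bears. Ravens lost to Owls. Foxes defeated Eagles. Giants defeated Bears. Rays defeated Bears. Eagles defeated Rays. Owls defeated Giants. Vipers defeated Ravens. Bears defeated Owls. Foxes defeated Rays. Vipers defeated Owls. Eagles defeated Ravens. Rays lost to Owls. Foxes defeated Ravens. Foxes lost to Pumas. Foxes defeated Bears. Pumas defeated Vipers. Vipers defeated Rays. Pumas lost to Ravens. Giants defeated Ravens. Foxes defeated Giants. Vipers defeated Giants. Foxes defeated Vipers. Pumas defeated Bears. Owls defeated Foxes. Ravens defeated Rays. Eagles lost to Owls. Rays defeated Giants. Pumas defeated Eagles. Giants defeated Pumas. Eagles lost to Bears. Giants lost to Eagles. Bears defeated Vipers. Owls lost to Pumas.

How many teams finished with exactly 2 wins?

1

Win totals: Pumas 5, Owls 5, Eagles 3, Foxes 6, Vipers 5, Ravens 2, Giants 3, Bears 4, Rays 3.
Exactly 2: Ravens — 1 team.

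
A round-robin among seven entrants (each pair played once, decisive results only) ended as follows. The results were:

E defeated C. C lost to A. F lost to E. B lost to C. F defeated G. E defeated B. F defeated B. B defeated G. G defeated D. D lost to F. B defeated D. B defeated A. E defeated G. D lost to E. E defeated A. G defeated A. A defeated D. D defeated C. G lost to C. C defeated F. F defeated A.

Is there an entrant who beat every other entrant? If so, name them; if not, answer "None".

E has 6 wins out of 6 opponents — a perfect record.

E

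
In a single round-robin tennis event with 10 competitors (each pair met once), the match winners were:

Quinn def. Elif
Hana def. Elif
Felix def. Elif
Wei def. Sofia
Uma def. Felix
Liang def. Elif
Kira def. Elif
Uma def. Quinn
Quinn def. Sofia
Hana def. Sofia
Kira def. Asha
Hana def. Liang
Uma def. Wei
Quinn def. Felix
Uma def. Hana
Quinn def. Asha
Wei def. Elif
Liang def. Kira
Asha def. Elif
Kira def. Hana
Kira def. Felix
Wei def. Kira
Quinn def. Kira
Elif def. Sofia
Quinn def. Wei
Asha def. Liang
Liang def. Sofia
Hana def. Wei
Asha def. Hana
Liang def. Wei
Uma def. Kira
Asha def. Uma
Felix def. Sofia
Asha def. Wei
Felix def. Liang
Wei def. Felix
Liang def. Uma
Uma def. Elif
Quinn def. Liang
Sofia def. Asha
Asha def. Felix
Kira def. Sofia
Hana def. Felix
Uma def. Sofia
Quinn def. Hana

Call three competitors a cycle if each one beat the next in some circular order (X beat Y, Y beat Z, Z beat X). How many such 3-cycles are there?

17

Win totals: Wei 4, Liang 5, Elif 1, Quinn 8, Uma 7, Asha 6, Felix 3, Kira 5, Hana 5, Sofia 1.
A competitor with w wins dominates both others in C(w,2) triples; summing gives 6 + 10 + 0 + 28 + 21 + 15 + 3 + 10 + 10 + 0 = 103 transitive triples.
Total triples C(10,3) = 120, so cyclic triples = 120 − 103 = 17.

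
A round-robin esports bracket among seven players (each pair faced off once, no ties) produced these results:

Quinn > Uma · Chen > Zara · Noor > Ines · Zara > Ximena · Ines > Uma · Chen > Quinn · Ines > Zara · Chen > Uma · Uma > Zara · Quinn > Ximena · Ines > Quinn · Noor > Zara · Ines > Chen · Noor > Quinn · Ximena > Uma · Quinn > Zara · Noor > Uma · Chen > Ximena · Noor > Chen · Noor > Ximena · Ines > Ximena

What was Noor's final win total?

Noor's results: beat Chen, Zara, Ximena, Ines, Quinn, Uma; lost to no one.
That is 6 wins.

6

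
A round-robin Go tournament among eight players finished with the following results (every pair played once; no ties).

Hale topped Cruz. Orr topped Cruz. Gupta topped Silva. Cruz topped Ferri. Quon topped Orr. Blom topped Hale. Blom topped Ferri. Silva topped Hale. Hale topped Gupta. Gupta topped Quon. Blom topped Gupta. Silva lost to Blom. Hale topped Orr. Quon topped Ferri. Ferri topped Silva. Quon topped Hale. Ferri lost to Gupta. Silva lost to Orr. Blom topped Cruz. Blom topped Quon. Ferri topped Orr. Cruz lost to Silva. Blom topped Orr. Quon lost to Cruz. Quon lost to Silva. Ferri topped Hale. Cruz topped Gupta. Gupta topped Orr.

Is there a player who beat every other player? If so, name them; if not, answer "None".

Blom has 7 wins out of 7 opponents — a perfect record.

Blom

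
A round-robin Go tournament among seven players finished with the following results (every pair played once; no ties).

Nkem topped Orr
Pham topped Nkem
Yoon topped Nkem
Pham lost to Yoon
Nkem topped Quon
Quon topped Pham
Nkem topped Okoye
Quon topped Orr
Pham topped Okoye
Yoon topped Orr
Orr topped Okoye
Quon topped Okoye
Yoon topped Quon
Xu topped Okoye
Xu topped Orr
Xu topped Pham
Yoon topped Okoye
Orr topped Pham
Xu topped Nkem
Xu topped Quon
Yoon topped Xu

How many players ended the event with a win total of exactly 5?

1

Win totals: Okoye 0, Quon 3, Orr 2, Xu 5, Nkem 3, Pham 2, Yoon 6.
Exactly 5: Xu — 1 player.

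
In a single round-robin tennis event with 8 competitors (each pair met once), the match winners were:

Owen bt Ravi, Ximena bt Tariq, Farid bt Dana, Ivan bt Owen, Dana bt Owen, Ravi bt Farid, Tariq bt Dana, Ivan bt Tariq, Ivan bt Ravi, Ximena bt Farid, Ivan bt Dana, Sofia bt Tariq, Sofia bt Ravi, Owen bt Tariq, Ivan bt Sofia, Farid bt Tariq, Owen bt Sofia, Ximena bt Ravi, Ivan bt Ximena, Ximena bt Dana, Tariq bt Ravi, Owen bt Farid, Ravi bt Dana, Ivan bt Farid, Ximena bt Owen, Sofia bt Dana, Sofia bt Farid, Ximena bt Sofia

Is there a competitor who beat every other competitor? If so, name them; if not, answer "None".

Ivan

Ivan has 7 wins out of 7 opponents — a perfect record.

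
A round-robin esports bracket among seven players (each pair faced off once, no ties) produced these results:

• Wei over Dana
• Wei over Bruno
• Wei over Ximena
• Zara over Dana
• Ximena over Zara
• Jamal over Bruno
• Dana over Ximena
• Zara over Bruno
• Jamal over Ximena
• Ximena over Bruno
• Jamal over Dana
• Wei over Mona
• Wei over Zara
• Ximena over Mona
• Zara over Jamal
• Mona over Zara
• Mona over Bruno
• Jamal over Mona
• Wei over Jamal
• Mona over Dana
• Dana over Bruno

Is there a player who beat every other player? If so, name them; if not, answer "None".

Wei

Wei has 6 wins out of 6 opponents — a perfect record.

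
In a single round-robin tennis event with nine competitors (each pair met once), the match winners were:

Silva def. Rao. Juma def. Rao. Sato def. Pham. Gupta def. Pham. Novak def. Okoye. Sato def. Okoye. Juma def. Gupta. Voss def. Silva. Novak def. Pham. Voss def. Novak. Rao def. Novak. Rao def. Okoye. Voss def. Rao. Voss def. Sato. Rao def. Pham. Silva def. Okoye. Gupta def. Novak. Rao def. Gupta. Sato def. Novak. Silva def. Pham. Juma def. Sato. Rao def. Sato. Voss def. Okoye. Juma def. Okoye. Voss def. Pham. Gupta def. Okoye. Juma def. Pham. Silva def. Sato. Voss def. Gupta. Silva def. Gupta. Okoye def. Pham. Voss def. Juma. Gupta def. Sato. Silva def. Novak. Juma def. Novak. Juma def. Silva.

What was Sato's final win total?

3

Sato's results: beat Okoye, Pham, Novak; lost to Juma, Gupta, Silva, Rao, Voss.
That is 3 wins.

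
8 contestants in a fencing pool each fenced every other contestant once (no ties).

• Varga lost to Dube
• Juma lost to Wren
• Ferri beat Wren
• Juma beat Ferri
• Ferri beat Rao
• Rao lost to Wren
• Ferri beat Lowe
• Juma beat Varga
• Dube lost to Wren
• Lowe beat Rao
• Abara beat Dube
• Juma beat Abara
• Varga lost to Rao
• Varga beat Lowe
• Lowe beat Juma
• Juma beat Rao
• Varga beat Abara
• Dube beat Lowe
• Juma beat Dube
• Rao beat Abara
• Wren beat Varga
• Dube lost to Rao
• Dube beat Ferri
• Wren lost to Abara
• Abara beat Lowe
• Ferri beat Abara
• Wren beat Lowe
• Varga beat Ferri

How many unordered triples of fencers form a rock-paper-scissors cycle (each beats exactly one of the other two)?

Win totals: Wren 5, Lowe 2, Dube 3, Juma 5, Abara 3, Varga 3, Ferri 4, Rao 3.
A fencer with w wins dominates both others in C(w,2) triples; summing gives 10 + 1 + 3 + 10 + 3 + 3 + 6 + 3 = 39 transitive triples.
Total triples C(8,3) = 56, so cyclic triples = 56 − 39 = 17.

17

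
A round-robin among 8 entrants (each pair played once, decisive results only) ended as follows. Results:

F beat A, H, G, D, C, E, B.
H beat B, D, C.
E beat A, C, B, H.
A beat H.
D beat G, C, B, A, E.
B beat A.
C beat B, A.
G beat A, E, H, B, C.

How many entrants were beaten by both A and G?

A beat: H.
G beat: A, B, C, E, H.
Both beat: H — 1.

1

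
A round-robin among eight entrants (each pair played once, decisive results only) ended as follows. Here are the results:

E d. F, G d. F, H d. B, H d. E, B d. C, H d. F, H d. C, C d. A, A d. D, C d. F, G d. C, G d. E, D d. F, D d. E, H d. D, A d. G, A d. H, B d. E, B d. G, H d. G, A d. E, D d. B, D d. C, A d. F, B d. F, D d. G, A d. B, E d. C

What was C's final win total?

C's results: beat A, F; lost to B, D, E, G, H.
That is 2 wins.

2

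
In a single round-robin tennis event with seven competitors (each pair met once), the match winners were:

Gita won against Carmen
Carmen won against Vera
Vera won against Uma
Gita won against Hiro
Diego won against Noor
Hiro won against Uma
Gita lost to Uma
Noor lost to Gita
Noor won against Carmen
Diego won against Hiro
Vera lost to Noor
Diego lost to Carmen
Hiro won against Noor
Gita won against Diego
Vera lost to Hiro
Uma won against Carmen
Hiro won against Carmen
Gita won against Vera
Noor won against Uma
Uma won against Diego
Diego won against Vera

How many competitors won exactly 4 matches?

1

Win totals: Carmen 2, Diego 3, Vera 1, Noor 3, Uma 3, Gita 5, Hiro 4.
Exactly 4: Hiro — 1 competitor.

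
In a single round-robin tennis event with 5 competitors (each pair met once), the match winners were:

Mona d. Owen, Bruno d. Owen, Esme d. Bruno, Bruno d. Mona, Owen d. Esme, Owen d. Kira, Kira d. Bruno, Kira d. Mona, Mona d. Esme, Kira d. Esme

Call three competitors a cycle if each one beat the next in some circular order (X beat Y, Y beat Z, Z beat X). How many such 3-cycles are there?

Of the C(5,3) = 10 triples, the cyclic ones are: {Esme, Owen, Bruno}; {Esme, Mona, Bruno}; {Owen, Mona, Kira}; {Owen, Kira, Bruno}.
That is 4.

4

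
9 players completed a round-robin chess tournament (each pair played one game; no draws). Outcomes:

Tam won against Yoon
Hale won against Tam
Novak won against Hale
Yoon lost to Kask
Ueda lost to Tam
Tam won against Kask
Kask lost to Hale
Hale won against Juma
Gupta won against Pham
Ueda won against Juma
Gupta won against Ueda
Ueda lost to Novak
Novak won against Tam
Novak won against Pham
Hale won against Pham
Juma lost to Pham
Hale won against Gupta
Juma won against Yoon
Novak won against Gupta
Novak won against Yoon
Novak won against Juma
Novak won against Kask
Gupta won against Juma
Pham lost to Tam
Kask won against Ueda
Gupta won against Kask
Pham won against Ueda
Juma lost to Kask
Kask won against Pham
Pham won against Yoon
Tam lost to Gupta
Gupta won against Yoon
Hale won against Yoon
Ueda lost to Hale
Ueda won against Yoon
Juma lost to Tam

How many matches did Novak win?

8

Novak's results: beat Kask, Hale, Gupta, Juma, Ueda, Yoon, Tam, Pham; lost to no one.
That is 8 wins.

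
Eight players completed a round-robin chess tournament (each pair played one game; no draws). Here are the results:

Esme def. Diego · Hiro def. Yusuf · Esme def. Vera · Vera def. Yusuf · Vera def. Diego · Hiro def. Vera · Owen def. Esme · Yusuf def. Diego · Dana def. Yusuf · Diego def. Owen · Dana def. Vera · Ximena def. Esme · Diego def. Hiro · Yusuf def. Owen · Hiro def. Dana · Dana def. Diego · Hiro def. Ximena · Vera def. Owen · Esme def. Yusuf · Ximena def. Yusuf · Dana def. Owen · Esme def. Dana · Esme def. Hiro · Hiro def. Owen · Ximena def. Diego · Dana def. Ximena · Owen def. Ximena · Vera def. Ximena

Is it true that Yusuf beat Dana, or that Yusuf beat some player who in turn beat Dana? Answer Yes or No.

No

Yusuf did not beat Dana directly.
Yusuf beat Owen, Diego, but each of them lost to Dana. No two-step path.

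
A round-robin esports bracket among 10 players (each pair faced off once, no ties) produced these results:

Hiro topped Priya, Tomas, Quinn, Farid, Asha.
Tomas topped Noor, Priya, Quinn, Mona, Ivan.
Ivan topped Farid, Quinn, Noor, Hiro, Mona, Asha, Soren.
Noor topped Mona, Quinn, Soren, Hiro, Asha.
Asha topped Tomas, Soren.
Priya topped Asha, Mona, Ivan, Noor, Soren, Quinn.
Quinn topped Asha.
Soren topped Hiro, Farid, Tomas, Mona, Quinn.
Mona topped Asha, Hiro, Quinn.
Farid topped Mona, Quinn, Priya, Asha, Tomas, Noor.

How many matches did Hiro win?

5

Hiro's results: beat Priya, Asha, Tomas, Quinn, Farid; lost to Soren, Noor, Mona, Ivan.
That is 5 wins.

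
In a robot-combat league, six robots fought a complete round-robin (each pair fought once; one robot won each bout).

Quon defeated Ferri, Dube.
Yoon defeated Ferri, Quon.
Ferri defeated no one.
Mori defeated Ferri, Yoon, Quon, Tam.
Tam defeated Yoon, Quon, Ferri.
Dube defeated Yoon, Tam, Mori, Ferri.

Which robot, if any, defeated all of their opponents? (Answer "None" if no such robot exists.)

Highest win total is Mori with 4 (out of 5 possible).
Mori lost to Dube, so no robot went undefeated.

None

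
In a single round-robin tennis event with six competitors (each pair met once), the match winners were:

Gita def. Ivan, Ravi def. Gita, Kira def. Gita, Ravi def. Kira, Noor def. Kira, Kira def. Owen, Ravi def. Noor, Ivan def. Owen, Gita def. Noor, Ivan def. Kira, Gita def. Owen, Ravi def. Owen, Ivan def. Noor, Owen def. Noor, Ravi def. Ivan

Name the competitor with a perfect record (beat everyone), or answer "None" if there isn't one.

Ravi

Ravi has 5 wins out of 5 opponents — a perfect record.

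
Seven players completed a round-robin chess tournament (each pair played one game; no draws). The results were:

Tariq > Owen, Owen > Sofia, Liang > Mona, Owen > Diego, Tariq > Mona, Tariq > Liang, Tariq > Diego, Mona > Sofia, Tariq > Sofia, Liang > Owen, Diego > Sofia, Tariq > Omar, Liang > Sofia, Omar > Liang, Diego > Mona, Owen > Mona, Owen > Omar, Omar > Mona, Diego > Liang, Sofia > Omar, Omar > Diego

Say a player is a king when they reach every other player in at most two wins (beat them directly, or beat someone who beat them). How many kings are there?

1

Mona cannot reach Diego, Liang, Tariq, Owen in two steps.
Diego cannot reach Tariq in two steps.
Liang cannot reach Tariq in two steps.
Omar cannot reach Tariq in two steps.
Tariq reaches everyone (king).
Owen cannot reach Tariq in two steps.
Sofia cannot reach Tariq, Owen in two steps.
Kings: Tariq — 1.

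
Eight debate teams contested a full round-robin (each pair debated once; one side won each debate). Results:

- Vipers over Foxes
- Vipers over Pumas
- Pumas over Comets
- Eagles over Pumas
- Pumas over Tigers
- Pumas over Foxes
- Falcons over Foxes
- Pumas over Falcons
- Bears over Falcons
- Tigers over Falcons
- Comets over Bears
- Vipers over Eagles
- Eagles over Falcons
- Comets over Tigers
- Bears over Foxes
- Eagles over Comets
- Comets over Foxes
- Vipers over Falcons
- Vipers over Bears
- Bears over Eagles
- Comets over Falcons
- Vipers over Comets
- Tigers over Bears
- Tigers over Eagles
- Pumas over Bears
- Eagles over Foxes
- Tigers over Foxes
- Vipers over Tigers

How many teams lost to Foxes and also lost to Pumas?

Foxes beat: no one.
Pumas beat: Tigers, Bears, Foxes, Falcons, Comets.
No one was beaten by both.

0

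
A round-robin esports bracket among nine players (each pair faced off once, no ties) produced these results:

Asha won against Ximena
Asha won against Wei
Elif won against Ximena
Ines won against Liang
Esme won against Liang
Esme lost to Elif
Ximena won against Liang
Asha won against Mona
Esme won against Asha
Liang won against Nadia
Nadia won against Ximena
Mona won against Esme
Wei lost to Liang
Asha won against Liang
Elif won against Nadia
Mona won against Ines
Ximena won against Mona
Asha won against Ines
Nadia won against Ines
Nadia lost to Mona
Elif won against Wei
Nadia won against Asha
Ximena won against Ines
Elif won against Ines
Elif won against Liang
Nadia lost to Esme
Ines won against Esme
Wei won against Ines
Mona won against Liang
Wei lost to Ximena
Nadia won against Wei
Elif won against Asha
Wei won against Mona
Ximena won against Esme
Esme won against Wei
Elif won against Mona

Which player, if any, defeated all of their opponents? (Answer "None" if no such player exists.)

Elif

Elif has 8 wins out of 8 opponents — a perfect record.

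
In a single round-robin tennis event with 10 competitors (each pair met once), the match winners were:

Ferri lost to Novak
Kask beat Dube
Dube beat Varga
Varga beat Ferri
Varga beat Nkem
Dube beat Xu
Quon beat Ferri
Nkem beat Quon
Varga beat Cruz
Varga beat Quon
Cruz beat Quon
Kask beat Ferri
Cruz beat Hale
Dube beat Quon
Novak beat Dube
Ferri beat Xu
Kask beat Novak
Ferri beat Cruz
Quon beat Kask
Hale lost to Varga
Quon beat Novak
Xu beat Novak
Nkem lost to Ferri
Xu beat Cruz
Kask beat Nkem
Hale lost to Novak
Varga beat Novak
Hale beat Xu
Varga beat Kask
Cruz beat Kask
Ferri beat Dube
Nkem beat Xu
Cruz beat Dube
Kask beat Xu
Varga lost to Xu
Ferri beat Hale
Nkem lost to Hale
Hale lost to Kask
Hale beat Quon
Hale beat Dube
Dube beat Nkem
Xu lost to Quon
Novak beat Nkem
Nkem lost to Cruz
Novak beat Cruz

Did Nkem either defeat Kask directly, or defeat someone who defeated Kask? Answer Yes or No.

Yes

Nkem did not beat Kask directly.
Nkem beat Quon, Xu. Of those, Quon beat Kask.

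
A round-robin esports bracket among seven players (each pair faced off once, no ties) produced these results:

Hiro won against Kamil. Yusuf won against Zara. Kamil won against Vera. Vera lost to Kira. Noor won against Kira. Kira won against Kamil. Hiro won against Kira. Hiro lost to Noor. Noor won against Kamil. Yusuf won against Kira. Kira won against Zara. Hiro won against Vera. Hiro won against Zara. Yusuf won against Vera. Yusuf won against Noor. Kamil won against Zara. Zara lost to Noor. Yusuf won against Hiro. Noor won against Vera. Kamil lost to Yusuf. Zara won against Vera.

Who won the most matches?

Win totals: Vera 0, Yusuf 6, Zara 1, Kira 3, Hiro 4, Noor 5, Kamil 2.
Yusuf leads with 6 wins (next highest: 5).

Yusuf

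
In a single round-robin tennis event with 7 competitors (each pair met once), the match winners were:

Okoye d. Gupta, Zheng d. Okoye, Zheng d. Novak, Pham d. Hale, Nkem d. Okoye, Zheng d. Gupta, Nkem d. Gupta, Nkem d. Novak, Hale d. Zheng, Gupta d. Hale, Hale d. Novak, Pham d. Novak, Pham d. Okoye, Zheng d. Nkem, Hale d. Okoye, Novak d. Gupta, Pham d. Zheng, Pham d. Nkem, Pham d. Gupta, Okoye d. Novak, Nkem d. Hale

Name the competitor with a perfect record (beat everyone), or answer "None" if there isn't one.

Pham

Pham has 6 wins out of 6 opponents — a perfect record.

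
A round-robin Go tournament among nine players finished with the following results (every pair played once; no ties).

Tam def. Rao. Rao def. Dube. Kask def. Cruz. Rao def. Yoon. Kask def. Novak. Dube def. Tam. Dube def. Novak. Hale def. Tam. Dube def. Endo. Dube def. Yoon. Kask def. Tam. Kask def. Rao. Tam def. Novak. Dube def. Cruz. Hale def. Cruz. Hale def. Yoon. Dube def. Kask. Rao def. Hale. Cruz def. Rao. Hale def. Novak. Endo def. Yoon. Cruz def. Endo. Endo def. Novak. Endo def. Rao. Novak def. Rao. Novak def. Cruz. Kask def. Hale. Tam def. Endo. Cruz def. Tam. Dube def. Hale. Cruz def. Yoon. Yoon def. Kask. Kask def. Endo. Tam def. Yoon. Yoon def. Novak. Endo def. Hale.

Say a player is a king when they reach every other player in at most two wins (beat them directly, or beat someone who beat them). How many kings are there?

6

Kask reaches everyone (king).
Novak cannot reach Kask in two steps.
Dube reaches everyone (king).
Tam reaches everyone (king).
Cruz reaches everyone (king).
Rao reaches everyone (king).
Endo reaches everyone (king).
Hale cannot reach Dube in two steps.
Yoon cannot reach Dube in two steps.
Kings: Kask, Dube, Tam, Cruz, Rao, Endo — 6.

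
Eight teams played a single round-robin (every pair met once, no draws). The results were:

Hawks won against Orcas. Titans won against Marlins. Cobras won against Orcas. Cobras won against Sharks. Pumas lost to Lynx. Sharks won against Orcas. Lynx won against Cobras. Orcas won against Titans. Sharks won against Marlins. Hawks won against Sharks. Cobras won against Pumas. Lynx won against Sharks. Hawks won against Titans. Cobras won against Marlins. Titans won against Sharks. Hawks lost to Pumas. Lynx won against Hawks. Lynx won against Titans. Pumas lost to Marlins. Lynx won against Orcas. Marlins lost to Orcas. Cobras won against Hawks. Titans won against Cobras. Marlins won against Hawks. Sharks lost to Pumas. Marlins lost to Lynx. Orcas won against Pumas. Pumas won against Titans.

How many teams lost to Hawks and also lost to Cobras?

Hawks beat: Sharks, Orcas, Titans.
Cobras beat: Sharks, Orcas, Pumas, Marlins, Hawks.
Both beat: Sharks, Orcas — 2.

2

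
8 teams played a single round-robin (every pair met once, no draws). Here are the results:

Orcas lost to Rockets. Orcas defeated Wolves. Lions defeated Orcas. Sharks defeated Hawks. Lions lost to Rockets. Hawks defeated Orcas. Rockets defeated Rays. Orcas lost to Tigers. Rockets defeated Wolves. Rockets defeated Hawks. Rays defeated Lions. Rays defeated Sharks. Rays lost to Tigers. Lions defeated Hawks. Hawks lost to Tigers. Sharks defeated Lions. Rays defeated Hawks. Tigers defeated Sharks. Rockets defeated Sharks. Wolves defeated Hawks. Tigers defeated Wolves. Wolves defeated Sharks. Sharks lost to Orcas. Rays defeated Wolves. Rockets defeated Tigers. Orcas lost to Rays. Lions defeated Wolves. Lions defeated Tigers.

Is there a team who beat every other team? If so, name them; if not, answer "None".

Rockets has 7 wins out of 7 opponents — a perfect record.

Rockets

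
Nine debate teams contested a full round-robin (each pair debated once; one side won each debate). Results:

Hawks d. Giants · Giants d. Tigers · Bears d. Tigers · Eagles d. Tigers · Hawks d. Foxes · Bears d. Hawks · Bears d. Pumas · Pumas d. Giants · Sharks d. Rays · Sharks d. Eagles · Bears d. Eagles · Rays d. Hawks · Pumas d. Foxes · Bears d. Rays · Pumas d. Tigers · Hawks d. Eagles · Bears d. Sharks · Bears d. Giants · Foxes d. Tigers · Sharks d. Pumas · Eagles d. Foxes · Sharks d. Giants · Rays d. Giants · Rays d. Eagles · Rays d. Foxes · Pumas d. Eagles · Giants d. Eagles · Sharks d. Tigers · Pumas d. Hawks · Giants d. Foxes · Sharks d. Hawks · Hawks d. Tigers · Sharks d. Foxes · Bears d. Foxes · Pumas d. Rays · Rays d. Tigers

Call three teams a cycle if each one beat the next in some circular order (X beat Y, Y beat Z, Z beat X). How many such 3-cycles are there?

Win totals: Tigers 0, Pumas 6, Sharks 7, Hawks 4, Giants 3, Eagles 2, Rays 5, Foxes 1, Bears 8.
A team with w wins dominates both others in C(w,2) triples; summing gives 0 + 15 + 21 + 6 + 3 + 1 + 10 + 0 + 28 = 84 transitive triples.
Total triples C(9,3) = 84, so cyclic triples = 84 − 84 = 0.

0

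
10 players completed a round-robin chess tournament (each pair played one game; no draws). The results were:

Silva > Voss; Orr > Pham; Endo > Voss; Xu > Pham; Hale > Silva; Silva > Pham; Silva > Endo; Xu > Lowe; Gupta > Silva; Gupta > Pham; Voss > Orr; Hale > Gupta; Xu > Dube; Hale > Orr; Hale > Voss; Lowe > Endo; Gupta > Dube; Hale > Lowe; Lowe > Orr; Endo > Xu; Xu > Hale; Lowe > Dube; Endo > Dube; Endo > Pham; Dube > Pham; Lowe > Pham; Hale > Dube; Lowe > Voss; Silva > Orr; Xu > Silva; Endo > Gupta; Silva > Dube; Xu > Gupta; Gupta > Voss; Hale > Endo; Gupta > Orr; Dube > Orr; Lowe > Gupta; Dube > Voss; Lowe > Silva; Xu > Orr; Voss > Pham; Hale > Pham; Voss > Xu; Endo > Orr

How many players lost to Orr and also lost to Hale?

Orr beat: Pham.
Hale beat: Gupta, Endo, Pham, Silva, Dube, Voss, Orr, Lowe.
Both beat: Pham — 1.

1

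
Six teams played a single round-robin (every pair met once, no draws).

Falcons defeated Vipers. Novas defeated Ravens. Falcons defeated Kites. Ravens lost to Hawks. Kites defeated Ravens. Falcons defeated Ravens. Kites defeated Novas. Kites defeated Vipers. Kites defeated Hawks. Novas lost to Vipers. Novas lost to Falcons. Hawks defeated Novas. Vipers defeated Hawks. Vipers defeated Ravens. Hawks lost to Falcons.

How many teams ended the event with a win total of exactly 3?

Win totals: Novas 1, Ravens 0, Hawks 2, Falcons 5, Kites 4, Vipers 3.
Exactly 3: Vipers — 1 team.

1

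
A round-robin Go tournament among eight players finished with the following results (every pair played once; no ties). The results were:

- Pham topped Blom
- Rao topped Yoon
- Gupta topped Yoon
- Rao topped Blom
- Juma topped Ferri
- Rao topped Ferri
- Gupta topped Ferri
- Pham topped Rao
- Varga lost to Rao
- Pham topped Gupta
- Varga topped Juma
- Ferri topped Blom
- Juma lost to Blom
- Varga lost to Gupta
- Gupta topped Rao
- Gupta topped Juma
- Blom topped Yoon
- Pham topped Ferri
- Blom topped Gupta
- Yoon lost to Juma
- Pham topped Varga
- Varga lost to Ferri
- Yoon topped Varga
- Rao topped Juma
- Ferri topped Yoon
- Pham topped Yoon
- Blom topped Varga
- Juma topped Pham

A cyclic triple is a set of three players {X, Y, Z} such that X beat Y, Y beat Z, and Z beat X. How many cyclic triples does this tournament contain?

Win totals: Yoon 1, Varga 1, Pham 6, Ferri 3, Rao 5, Gupta 5, Blom 4, Juma 3.
A player with w wins dominates both others in C(w,2) triples; summing gives 0 + 0 + 15 + 3 + 10 + 10 + 6 + 3 = 47 transitive triples.
Total triples C(8,3) = 56, so cyclic triples = 56 − 47 = 9.

9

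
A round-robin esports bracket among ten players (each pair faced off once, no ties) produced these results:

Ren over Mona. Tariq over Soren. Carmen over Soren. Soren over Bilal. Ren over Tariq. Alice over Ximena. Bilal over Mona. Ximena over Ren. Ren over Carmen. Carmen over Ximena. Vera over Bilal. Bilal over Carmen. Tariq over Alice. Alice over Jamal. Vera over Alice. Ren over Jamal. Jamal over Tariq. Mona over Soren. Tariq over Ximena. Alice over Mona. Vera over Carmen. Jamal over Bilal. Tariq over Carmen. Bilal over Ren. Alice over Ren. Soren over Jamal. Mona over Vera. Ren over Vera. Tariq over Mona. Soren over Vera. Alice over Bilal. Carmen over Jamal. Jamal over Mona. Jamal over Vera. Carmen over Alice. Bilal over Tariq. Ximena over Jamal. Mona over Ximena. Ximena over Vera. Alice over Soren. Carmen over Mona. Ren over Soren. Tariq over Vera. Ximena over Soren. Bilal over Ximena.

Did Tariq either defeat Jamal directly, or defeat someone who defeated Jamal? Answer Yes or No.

Tariq did not beat Jamal directly.
Tariq beat Alice, Ximena, Mona, Vera, Soren, Carmen. Of those, Alice beat Jamal.

Yes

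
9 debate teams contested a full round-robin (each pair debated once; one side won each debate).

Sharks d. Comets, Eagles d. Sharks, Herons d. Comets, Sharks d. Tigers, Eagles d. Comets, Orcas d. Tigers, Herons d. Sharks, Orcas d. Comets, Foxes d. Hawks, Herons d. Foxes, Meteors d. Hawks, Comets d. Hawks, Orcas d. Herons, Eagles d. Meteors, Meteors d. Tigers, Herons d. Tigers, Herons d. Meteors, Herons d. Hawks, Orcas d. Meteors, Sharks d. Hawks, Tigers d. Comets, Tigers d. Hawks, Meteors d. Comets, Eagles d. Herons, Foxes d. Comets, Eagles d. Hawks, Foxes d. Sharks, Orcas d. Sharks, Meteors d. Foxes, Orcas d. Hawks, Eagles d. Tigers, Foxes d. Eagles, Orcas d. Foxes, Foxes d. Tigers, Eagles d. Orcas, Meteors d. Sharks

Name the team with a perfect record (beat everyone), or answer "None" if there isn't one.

Highest win total is Orcas with 7 (out of 8 possible).
Orcas lost to Eagles, so no team went undefeated.

None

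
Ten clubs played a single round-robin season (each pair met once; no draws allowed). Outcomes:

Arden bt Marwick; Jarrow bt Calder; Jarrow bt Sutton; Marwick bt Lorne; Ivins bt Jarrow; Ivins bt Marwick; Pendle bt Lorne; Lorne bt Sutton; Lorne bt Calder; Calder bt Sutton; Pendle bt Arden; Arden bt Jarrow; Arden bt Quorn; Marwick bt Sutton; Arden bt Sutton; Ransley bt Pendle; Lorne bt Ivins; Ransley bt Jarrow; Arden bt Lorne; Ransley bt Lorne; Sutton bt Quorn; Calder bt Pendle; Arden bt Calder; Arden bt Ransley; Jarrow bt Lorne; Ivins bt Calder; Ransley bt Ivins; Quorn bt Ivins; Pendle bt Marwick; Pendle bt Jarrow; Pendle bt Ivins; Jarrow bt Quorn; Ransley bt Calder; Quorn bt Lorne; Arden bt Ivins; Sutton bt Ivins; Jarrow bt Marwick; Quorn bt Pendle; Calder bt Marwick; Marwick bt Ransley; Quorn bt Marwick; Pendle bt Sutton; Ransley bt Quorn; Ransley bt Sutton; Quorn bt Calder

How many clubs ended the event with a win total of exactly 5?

Win totals: Arden 8, Jarrow 5, Sutton 2, Calder 3, Ransley 7, Marwick 3, Quorn 5, Lorne 3, Ivins 3, Pendle 6.
Exactly 5: Jarrow, Quorn — 2 clubs.

2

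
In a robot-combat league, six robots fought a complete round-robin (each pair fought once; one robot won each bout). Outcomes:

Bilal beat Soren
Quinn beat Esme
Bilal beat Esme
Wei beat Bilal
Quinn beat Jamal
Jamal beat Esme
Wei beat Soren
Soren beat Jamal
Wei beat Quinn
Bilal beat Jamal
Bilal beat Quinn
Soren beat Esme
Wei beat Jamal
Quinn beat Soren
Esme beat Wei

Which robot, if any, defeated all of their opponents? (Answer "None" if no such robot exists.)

Highest win total is Wei with 4 (out of 5 possible).
Wei lost to Esme, so no robot went undefeated.

None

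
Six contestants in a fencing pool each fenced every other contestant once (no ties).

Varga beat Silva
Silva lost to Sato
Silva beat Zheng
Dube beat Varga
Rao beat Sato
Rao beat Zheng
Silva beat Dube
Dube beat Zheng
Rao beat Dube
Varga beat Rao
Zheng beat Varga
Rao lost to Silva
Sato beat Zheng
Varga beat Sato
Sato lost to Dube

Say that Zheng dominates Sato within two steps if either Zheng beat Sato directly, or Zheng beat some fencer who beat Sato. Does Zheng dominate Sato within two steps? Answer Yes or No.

Zheng did not beat Sato directly.
Zheng beat Varga. Of those, Varga beat Sato.

Yes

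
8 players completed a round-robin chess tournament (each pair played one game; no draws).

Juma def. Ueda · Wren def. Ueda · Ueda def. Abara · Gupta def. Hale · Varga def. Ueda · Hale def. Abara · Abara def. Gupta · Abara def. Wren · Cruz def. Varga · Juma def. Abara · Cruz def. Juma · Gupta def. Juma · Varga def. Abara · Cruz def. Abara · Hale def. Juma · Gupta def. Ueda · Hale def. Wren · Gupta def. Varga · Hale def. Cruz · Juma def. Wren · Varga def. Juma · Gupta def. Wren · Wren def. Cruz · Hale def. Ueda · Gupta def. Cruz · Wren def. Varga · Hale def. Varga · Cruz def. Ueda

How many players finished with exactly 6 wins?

2

Win totals: Juma 3, Varga 3, Ueda 1, Wren 3, Abara 2, Gupta 6, Cruz 4, Hale 6.
Exactly 6: Gupta, Hale — 2 players.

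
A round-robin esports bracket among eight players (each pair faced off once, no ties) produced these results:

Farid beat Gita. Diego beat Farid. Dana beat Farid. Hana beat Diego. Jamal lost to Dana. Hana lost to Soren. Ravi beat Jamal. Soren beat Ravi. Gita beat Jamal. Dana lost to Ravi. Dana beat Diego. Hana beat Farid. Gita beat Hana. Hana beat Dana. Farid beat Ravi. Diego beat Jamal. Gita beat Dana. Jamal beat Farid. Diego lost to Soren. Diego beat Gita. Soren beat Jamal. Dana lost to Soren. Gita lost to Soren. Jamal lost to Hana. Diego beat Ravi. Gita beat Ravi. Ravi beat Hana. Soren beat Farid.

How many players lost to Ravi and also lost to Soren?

3

Ravi beat: Jamal, Hana, Dana.
Soren beat: Jamal, Ravi, Hana, Farid, Diego, Dana, Gita.
Both beat: Jamal, Hana, Dana — 3.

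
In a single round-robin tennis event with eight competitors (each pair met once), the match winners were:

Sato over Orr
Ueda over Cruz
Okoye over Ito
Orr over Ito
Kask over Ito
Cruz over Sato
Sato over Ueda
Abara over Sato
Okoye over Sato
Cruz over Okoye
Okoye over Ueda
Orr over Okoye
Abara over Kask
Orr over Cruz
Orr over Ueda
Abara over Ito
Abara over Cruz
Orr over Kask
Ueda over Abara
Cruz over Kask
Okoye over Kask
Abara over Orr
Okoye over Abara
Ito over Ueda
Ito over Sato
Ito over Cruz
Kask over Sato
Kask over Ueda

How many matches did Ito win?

Ito's results: beat Ueda, Cruz, Sato; lost to Kask, Okoye, Orr, Abara.
That is 3 wins.

3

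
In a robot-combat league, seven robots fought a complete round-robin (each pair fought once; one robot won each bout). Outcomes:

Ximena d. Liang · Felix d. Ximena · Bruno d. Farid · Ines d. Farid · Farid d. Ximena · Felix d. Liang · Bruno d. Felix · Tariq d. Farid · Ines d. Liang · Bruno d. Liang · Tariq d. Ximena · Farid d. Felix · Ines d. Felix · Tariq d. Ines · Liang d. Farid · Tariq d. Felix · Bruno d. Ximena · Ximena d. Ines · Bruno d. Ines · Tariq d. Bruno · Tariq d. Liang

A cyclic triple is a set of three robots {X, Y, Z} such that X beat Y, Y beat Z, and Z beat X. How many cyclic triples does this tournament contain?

Win totals: Felix 2, Liang 1, Tariq 6, Farid 2, Ines 3, Bruno 5, Ximena 2.
A robot with w wins dominates both others in C(w,2) triples; summing gives 1 + 0 + 15 + 1 + 3 + 10 + 1 = 31 transitive triples.
Total triples C(7,3) = 35, so cyclic triples = 35 − 31 = 4.

4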